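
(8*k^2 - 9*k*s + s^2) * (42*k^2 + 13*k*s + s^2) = 336*k^4 - 274*k^3*s - 67*k^2*s^2 + 4*k*s^3 + s^4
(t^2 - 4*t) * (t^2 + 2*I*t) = t^4 - 4*t^3 + 2*I*t^3 - 8*I*t^2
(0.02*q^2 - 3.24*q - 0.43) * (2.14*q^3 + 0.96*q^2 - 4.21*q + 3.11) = 0.0428*q^5 - 6.9144*q^4 - 4.1148*q^3 + 13.2898*q^2 - 8.2661*q - 1.3373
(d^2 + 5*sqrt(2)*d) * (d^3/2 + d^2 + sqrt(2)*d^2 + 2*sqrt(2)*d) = d^5/2 + d^4 + 7*sqrt(2)*d^4/2 + 7*sqrt(2)*d^3 + 10*d^3 + 20*d^2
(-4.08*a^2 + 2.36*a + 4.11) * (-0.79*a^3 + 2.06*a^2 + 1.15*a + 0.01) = 3.2232*a^5 - 10.2692*a^4 - 3.0773*a^3 + 11.1398*a^2 + 4.7501*a + 0.0411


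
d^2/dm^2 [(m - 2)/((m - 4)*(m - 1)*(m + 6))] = 2*(3*m^5 - 9*m^4 + 11*m^3 + 6*m^2 + 228*m - 680)/(m^9 + 3*m^8 - 75*m^7 - 83*m^6 + 2094*m^5 - 1644*m^4 - 19592*m^3 + 50400*m^2 - 44928*m + 13824)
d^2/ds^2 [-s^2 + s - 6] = -2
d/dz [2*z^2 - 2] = 4*z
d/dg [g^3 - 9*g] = 3*g^2 - 9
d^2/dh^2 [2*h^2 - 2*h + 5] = 4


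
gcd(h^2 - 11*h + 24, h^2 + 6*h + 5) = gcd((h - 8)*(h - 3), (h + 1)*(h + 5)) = 1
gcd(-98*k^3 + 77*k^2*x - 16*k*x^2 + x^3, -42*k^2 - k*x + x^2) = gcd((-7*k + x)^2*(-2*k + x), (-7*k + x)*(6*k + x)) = -7*k + x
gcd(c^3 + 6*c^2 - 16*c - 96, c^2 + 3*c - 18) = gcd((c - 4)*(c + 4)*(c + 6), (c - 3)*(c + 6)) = c + 6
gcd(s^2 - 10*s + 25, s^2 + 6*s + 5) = 1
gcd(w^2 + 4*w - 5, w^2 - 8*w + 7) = w - 1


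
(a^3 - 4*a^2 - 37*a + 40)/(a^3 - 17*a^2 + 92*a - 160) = (a^2 + 4*a - 5)/(a^2 - 9*a + 20)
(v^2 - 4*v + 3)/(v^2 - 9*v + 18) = (v - 1)/(v - 6)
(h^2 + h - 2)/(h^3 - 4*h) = (h - 1)/(h*(h - 2))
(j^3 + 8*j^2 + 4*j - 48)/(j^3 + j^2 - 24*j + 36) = (j + 4)/(j - 3)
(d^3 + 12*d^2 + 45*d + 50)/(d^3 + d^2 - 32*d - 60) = (d + 5)/(d - 6)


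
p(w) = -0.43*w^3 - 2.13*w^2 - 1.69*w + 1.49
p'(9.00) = -144.52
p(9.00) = -499.72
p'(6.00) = -73.69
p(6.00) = -178.21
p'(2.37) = -19.03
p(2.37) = -20.20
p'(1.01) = -7.31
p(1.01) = -2.83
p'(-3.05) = -0.70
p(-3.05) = -0.97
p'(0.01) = -1.73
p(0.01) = 1.47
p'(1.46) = -10.66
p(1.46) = -6.86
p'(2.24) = -17.71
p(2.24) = -17.82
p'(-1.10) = 1.44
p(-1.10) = 1.34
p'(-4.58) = -9.24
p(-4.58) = 5.86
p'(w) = -1.29*w^2 - 4.26*w - 1.69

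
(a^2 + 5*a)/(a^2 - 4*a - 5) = a*(a + 5)/(a^2 - 4*a - 5)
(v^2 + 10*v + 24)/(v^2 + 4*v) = (v + 6)/v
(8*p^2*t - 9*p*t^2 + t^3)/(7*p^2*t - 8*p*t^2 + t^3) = (8*p - t)/(7*p - t)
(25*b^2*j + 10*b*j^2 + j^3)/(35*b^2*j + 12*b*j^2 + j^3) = (5*b + j)/(7*b + j)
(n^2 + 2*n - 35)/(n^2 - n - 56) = (n - 5)/(n - 8)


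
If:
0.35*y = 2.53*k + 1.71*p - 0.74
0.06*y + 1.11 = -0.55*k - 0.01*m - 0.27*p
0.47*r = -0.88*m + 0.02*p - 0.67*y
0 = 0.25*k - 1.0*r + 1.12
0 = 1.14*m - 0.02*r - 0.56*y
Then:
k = -8.72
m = 0.33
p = 13.47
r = -1.06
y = 0.71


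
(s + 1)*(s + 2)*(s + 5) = s^3 + 8*s^2 + 17*s + 10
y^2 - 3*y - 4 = (y - 4)*(y + 1)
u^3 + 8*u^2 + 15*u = u*(u + 3)*(u + 5)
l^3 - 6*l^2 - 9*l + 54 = (l - 6)*(l - 3)*(l + 3)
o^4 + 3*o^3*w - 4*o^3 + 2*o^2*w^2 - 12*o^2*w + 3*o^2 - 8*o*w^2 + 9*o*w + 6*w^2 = (o - 3)*(o - 1)*(o + w)*(o + 2*w)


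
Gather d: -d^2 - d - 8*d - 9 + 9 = -d^2 - 9*d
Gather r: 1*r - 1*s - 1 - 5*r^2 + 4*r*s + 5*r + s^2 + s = -5*r^2 + r*(4*s + 6) + s^2 - 1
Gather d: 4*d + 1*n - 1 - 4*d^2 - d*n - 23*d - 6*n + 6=-4*d^2 + d*(-n - 19) - 5*n + 5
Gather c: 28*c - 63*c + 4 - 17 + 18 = 5 - 35*c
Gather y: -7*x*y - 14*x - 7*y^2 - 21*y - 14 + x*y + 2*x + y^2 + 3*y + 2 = -12*x - 6*y^2 + y*(-6*x - 18) - 12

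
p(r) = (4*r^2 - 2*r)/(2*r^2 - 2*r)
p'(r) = (2 - 4*r)*(4*r^2 - 2*r)/(2*r^2 - 2*r)^2 + (8*r - 2)/(2*r^2 - 2*r)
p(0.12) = 0.86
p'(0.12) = -1.29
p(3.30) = 2.43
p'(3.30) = -0.19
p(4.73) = 2.27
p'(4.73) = -0.07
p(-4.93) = 1.83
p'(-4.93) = -0.03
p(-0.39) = 1.28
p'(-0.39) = -0.52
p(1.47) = 4.13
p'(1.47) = -4.53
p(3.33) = 2.43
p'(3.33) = -0.18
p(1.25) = 6.00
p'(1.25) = -16.00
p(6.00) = 2.20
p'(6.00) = -0.04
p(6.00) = 2.20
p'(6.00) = -0.04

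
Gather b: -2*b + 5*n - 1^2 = -2*b + 5*n - 1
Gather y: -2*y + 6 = 6 - 2*y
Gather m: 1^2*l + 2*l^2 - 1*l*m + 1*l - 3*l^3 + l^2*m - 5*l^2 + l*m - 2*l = -3*l^3 + l^2*m - 3*l^2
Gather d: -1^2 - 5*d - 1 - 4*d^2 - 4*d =-4*d^2 - 9*d - 2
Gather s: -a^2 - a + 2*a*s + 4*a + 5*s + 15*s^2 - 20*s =-a^2 + 3*a + 15*s^2 + s*(2*a - 15)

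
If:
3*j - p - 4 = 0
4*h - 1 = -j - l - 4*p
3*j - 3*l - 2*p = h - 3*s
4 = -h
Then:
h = -4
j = 29/12 - s/12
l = 13*s/12 + 19/12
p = 13/4 - s/4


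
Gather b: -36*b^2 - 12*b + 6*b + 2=-36*b^2 - 6*b + 2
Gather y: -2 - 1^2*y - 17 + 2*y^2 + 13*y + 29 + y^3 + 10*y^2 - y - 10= y^3 + 12*y^2 + 11*y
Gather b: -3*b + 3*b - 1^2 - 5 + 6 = 0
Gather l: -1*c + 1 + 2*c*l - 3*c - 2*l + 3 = -4*c + l*(2*c - 2) + 4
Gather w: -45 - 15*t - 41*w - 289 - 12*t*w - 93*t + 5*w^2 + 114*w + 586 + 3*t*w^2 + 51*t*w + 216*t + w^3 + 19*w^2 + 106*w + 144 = 108*t + w^3 + w^2*(3*t + 24) + w*(39*t + 179) + 396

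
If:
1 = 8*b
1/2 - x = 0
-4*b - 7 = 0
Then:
No Solution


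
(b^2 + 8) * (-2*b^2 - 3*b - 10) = -2*b^4 - 3*b^3 - 26*b^2 - 24*b - 80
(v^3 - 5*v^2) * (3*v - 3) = 3*v^4 - 18*v^3 + 15*v^2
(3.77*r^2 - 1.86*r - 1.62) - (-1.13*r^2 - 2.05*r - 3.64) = 4.9*r^2 + 0.19*r + 2.02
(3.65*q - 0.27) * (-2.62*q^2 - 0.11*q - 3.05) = -9.563*q^3 + 0.3059*q^2 - 11.1028*q + 0.8235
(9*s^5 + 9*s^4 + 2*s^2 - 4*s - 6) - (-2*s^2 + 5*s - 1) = 9*s^5 + 9*s^4 + 4*s^2 - 9*s - 5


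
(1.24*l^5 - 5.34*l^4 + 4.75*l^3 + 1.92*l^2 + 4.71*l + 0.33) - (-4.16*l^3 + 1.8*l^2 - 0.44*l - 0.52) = 1.24*l^5 - 5.34*l^4 + 8.91*l^3 + 0.12*l^2 + 5.15*l + 0.85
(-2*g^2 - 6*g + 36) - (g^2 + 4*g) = -3*g^2 - 10*g + 36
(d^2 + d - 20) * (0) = 0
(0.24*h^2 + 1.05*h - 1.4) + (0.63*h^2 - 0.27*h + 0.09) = 0.87*h^2 + 0.78*h - 1.31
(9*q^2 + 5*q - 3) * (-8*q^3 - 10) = -72*q^5 - 40*q^4 + 24*q^3 - 90*q^2 - 50*q + 30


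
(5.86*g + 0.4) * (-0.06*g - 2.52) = -0.3516*g^2 - 14.7912*g - 1.008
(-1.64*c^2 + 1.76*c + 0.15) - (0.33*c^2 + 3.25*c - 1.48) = -1.97*c^2 - 1.49*c + 1.63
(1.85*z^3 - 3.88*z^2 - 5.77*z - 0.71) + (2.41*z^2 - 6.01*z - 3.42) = 1.85*z^3 - 1.47*z^2 - 11.78*z - 4.13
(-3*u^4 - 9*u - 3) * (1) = -3*u^4 - 9*u - 3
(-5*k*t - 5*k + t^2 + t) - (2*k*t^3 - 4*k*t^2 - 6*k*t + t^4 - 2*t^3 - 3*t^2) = -2*k*t^3 + 4*k*t^2 + k*t - 5*k - t^4 + 2*t^3 + 4*t^2 + t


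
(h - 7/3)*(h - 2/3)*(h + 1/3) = h^3 - 8*h^2/3 + 5*h/9 + 14/27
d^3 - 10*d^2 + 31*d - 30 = (d - 5)*(d - 3)*(d - 2)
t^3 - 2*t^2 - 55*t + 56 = (t - 8)*(t - 1)*(t + 7)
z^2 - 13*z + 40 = (z - 8)*(z - 5)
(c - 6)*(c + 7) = c^2 + c - 42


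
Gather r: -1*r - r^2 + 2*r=-r^2 + r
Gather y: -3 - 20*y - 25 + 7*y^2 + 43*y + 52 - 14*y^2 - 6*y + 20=-7*y^2 + 17*y + 44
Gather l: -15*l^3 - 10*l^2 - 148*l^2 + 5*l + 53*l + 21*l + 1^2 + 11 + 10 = -15*l^3 - 158*l^2 + 79*l + 22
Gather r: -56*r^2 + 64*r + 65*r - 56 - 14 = -56*r^2 + 129*r - 70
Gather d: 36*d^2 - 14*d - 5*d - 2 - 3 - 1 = 36*d^2 - 19*d - 6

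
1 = 1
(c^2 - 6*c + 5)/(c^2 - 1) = (c - 5)/(c + 1)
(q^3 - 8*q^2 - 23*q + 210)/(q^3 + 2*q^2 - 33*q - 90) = (q - 7)/(q + 3)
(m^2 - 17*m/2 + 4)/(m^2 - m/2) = (m - 8)/m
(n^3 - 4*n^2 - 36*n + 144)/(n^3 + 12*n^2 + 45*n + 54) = (n^2 - 10*n + 24)/(n^2 + 6*n + 9)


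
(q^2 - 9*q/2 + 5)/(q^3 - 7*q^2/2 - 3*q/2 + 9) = (2*q - 5)/(2*q^2 - 3*q - 9)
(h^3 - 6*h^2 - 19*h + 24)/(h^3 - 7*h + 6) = (h - 8)/(h - 2)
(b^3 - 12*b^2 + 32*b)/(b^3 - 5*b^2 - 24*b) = (b - 4)/(b + 3)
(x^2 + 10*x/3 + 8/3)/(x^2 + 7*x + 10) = (x + 4/3)/(x + 5)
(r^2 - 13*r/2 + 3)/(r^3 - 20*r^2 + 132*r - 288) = (r - 1/2)/(r^2 - 14*r + 48)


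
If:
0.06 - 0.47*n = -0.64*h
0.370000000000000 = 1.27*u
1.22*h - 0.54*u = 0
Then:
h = 0.13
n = 0.30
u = 0.29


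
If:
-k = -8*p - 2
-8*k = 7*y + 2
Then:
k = -7*y/8 - 1/4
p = -7*y/64 - 9/32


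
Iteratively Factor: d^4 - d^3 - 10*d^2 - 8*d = (d - 4)*(d^3 + 3*d^2 + 2*d) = d*(d - 4)*(d^2 + 3*d + 2) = d*(d - 4)*(d + 2)*(d + 1)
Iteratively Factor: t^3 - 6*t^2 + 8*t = (t)*(t^2 - 6*t + 8) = t*(t - 4)*(t - 2)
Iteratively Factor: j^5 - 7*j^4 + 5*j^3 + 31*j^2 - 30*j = (j + 2)*(j^4 - 9*j^3 + 23*j^2 - 15*j) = j*(j + 2)*(j^3 - 9*j^2 + 23*j - 15) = j*(j - 3)*(j + 2)*(j^2 - 6*j + 5) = j*(j - 3)*(j - 1)*(j + 2)*(j - 5)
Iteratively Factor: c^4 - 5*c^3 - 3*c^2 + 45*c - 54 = (c - 2)*(c^3 - 3*c^2 - 9*c + 27) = (c - 3)*(c - 2)*(c^2 - 9) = (c - 3)*(c - 2)*(c + 3)*(c - 3)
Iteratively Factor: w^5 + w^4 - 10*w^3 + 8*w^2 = (w + 4)*(w^4 - 3*w^3 + 2*w^2) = w*(w + 4)*(w^3 - 3*w^2 + 2*w) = w*(w - 1)*(w + 4)*(w^2 - 2*w) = w^2*(w - 1)*(w + 4)*(w - 2)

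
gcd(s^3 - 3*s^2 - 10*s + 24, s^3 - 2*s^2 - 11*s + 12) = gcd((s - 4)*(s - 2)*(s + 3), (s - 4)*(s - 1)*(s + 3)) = s^2 - s - 12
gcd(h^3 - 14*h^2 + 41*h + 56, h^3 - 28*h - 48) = 1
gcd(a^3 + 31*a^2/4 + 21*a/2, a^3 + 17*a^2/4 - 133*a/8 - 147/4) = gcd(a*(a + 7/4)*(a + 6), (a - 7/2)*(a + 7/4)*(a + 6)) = a^2 + 31*a/4 + 21/2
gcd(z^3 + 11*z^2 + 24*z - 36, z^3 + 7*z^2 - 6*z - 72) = z + 6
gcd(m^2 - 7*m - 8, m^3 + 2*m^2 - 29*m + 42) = 1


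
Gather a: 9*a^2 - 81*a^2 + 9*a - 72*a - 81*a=-72*a^2 - 144*a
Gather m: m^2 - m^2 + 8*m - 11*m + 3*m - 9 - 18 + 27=0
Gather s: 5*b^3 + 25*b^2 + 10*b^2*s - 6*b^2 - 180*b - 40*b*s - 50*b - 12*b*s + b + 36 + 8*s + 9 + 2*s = 5*b^3 + 19*b^2 - 229*b + s*(10*b^2 - 52*b + 10) + 45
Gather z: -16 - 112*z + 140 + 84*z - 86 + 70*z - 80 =42*z - 42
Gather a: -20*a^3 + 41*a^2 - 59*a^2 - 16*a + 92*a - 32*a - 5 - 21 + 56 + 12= -20*a^3 - 18*a^2 + 44*a + 42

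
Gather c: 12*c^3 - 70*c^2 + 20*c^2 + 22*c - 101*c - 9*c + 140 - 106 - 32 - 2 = 12*c^3 - 50*c^2 - 88*c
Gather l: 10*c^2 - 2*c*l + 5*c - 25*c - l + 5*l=10*c^2 - 20*c + l*(4 - 2*c)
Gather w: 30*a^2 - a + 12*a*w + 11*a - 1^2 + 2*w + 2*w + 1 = 30*a^2 + 10*a + w*(12*a + 4)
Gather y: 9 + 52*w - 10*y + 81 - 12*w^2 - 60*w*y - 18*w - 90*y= -12*w^2 + 34*w + y*(-60*w - 100) + 90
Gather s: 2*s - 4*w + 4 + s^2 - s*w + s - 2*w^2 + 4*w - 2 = s^2 + s*(3 - w) - 2*w^2 + 2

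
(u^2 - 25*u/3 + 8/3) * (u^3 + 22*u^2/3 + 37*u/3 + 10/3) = u^5 - u^4 - 415*u^3/9 - 719*u^2/9 + 46*u/9 + 80/9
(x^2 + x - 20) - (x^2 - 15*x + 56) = 16*x - 76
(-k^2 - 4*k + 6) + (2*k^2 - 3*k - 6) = k^2 - 7*k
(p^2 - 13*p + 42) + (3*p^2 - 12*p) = 4*p^2 - 25*p + 42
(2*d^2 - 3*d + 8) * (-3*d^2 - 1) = -6*d^4 + 9*d^3 - 26*d^2 + 3*d - 8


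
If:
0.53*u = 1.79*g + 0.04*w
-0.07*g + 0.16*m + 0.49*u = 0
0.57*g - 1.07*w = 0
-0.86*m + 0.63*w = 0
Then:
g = 0.00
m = 0.00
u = 0.00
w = 0.00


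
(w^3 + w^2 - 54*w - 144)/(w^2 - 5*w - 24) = w + 6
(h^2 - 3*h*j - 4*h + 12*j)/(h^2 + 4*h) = (h^2 - 3*h*j - 4*h + 12*j)/(h*(h + 4))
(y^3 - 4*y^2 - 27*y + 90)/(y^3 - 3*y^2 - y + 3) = (y^2 - y - 30)/(y^2 - 1)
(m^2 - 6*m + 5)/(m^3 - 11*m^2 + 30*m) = (m - 1)/(m*(m - 6))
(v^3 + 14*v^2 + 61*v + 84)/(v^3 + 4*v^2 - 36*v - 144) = (v^2 + 10*v + 21)/(v^2 - 36)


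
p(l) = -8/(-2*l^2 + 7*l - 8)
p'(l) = -8*(4*l - 7)/(-2*l^2 + 7*l - 8)^2 = 8*(7 - 4*l)/(2*l^2 - 7*l + 8)^2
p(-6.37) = 0.06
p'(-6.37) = 0.01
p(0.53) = 1.65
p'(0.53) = 1.66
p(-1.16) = 0.43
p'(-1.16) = 0.26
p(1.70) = 4.26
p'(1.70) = 0.45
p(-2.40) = 0.22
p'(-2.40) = 0.10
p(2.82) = 1.92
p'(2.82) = -1.97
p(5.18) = 0.31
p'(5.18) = -0.17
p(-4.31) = 0.11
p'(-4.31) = 0.03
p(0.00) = 1.00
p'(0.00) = 0.88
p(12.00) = 0.04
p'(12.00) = -0.00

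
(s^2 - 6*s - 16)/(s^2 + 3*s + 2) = (s - 8)/(s + 1)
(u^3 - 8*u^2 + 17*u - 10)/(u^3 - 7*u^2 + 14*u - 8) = (u - 5)/(u - 4)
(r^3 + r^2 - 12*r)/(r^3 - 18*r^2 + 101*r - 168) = r*(r + 4)/(r^2 - 15*r + 56)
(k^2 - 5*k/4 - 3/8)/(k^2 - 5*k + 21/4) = (4*k + 1)/(2*(2*k - 7))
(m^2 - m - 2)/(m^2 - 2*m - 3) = (m - 2)/(m - 3)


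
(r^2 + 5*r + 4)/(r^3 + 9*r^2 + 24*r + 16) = 1/(r + 4)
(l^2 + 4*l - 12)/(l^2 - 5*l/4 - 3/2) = 4*(l + 6)/(4*l + 3)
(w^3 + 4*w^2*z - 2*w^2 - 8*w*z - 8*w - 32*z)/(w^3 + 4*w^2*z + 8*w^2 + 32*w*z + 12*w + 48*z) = (w - 4)/(w + 6)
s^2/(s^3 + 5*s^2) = 1/(s + 5)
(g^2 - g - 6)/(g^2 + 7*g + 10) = (g - 3)/(g + 5)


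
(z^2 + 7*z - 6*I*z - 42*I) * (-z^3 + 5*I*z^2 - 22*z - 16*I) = -z^5 - 7*z^4 + 11*I*z^4 + 8*z^3 + 77*I*z^3 + 56*z^2 + 116*I*z^2 - 96*z + 812*I*z - 672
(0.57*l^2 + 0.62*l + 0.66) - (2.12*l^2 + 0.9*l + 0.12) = -1.55*l^2 - 0.28*l + 0.54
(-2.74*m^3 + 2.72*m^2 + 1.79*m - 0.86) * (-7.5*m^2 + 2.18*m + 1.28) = 20.55*m^5 - 26.3732*m^4 - 11.0026*m^3 + 13.8338*m^2 + 0.4164*m - 1.1008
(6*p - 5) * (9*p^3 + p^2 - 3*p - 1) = 54*p^4 - 39*p^3 - 23*p^2 + 9*p + 5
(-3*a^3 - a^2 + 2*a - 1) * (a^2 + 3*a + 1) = -3*a^5 - 10*a^4 - 4*a^3 + 4*a^2 - a - 1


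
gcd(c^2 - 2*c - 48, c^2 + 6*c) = c + 6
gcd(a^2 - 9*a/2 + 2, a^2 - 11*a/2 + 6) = a - 4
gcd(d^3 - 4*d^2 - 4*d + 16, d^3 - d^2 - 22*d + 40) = d^2 - 6*d + 8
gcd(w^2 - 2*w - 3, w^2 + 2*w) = 1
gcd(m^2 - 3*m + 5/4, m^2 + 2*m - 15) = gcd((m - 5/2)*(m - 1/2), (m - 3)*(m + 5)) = 1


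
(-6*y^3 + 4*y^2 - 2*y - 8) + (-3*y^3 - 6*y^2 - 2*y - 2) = -9*y^3 - 2*y^2 - 4*y - 10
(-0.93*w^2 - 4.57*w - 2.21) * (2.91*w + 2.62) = -2.7063*w^3 - 15.7353*w^2 - 18.4045*w - 5.7902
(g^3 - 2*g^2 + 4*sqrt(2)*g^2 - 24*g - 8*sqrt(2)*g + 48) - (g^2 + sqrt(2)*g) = g^3 - 3*g^2 + 4*sqrt(2)*g^2 - 24*g - 9*sqrt(2)*g + 48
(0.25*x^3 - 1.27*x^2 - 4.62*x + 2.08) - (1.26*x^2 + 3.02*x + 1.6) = 0.25*x^3 - 2.53*x^2 - 7.64*x + 0.48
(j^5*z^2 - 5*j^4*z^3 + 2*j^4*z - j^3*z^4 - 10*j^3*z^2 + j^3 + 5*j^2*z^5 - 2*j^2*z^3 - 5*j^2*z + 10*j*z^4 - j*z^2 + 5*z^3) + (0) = j^5*z^2 - 5*j^4*z^3 + 2*j^4*z - j^3*z^4 - 10*j^3*z^2 + j^3 + 5*j^2*z^5 - 2*j^2*z^3 - 5*j^2*z + 10*j*z^4 - j*z^2 + 5*z^3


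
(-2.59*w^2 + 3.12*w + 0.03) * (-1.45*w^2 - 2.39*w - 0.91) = 3.7555*w^4 + 1.6661*w^3 - 5.1434*w^2 - 2.9109*w - 0.0273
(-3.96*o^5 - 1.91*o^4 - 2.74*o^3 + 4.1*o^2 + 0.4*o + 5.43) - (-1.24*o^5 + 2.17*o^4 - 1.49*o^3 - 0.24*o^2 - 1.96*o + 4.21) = -2.72*o^5 - 4.08*o^4 - 1.25*o^3 + 4.34*o^2 + 2.36*o + 1.22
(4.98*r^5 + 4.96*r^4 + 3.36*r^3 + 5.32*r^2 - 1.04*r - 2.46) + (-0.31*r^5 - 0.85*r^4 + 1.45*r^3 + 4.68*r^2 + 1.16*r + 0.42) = 4.67*r^5 + 4.11*r^4 + 4.81*r^3 + 10.0*r^2 + 0.12*r - 2.04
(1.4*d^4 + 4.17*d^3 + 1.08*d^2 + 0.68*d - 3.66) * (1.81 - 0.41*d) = -0.574*d^5 + 0.8243*d^4 + 7.1049*d^3 + 1.676*d^2 + 2.7314*d - 6.6246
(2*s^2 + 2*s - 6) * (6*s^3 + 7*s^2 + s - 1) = 12*s^5 + 26*s^4 - 20*s^3 - 42*s^2 - 8*s + 6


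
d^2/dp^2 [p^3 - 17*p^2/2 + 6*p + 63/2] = 6*p - 17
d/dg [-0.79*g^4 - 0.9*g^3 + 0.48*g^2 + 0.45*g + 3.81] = -3.16*g^3 - 2.7*g^2 + 0.96*g + 0.45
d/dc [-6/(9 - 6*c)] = -4/(2*c - 3)^2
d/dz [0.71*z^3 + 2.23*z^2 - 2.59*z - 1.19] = 2.13*z^2 + 4.46*z - 2.59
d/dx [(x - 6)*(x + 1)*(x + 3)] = 3*x^2 - 4*x - 21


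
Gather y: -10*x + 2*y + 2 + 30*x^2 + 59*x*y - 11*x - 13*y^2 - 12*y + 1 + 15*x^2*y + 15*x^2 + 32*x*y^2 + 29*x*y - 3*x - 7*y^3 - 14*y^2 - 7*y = 45*x^2 - 24*x - 7*y^3 + y^2*(32*x - 27) + y*(15*x^2 + 88*x - 17) + 3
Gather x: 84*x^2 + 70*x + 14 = 84*x^2 + 70*x + 14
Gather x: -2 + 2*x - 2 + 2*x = 4*x - 4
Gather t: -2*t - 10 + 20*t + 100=18*t + 90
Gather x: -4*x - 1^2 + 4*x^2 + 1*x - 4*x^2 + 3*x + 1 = 0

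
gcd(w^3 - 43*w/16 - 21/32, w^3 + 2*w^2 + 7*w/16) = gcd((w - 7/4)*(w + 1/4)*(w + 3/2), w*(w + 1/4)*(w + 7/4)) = w + 1/4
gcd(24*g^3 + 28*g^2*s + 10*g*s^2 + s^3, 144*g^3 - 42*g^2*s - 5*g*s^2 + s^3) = 6*g + s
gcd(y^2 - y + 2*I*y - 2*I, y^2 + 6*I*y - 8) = y + 2*I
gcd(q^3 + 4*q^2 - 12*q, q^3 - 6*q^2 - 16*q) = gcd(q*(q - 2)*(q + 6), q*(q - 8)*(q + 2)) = q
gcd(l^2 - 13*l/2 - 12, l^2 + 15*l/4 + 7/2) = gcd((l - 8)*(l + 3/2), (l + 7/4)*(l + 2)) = 1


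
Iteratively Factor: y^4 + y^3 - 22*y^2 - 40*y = (y - 5)*(y^3 + 6*y^2 + 8*y) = (y - 5)*(y + 4)*(y^2 + 2*y) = y*(y - 5)*(y + 4)*(y + 2)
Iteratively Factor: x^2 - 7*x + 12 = (x - 4)*(x - 3)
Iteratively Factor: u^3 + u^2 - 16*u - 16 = (u + 4)*(u^2 - 3*u - 4) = (u - 4)*(u + 4)*(u + 1)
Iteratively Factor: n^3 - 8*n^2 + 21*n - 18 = (n - 3)*(n^2 - 5*n + 6) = (n - 3)^2*(n - 2)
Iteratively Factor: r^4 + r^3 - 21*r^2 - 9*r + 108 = (r - 3)*(r^3 + 4*r^2 - 9*r - 36) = (r - 3)^2*(r^2 + 7*r + 12) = (r - 3)^2*(r + 4)*(r + 3)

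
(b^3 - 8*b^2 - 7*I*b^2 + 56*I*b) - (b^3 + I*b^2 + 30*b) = -8*b^2 - 8*I*b^2 - 30*b + 56*I*b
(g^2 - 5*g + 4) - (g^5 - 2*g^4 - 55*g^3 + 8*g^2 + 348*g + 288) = -g^5 + 2*g^4 + 55*g^3 - 7*g^2 - 353*g - 284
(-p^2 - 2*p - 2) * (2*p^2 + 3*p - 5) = -2*p^4 - 7*p^3 - 5*p^2 + 4*p + 10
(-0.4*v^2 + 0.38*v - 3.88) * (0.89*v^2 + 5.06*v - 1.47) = -0.356*v^4 - 1.6858*v^3 - 0.9424*v^2 - 20.1914*v + 5.7036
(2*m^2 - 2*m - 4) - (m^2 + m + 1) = m^2 - 3*m - 5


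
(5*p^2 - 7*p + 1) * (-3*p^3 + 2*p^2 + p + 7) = -15*p^5 + 31*p^4 - 12*p^3 + 30*p^2 - 48*p + 7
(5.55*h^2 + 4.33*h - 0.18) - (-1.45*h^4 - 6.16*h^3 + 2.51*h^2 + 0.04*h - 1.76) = 1.45*h^4 + 6.16*h^3 + 3.04*h^2 + 4.29*h + 1.58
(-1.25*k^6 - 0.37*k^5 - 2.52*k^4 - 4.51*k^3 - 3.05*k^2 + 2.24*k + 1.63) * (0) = 0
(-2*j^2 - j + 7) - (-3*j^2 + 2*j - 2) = j^2 - 3*j + 9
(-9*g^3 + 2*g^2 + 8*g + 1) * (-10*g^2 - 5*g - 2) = 90*g^5 + 25*g^4 - 72*g^3 - 54*g^2 - 21*g - 2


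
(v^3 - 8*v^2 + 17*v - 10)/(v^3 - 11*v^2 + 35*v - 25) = (v - 2)/(v - 5)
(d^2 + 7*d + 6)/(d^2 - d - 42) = (d + 1)/(d - 7)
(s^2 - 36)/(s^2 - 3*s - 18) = (s + 6)/(s + 3)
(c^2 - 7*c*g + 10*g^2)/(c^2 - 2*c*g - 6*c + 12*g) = (c - 5*g)/(c - 6)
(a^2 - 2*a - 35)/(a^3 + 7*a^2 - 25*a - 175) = (a - 7)/(a^2 + 2*a - 35)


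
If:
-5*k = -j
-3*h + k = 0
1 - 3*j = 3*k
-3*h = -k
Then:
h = 1/54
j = 5/18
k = 1/18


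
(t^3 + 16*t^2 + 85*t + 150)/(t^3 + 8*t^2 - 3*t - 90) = (t + 5)/(t - 3)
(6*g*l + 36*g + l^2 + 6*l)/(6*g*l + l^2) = (l + 6)/l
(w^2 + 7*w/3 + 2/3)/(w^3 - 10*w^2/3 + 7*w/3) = (3*w^2 + 7*w + 2)/(w*(3*w^2 - 10*w + 7))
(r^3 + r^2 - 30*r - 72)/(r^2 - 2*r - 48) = (-r^3 - r^2 + 30*r + 72)/(-r^2 + 2*r + 48)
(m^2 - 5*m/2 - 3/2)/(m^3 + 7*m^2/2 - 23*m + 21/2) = (2*m + 1)/(2*m^2 + 13*m - 7)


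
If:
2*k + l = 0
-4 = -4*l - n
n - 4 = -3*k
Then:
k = 0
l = 0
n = 4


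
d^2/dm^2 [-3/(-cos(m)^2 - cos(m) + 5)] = 3*(-4*sin(m)^4 + 23*sin(m)^2 - 5*cos(m)/4 - 3*cos(3*m)/4 - 7)/(-sin(m)^2 + cos(m) - 4)^3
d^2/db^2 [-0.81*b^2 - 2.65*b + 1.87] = -1.62000000000000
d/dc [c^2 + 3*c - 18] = 2*c + 3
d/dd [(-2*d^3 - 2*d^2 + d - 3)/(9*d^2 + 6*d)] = (-6*d^4 - 8*d^3 - 7*d^2 + 18*d + 6)/(3*d^2*(9*d^2 + 12*d + 4))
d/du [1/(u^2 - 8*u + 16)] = 2*(4 - u)/(u^2 - 8*u + 16)^2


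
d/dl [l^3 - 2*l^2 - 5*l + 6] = 3*l^2 - 4*l - 5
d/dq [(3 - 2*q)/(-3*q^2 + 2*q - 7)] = 2*(-3*q^2 + 9*q + 4)/(9*q^4 - 12*q^3 + 46*q^2 - 28*q + 49)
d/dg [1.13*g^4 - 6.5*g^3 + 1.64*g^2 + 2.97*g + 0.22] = 4.52*g^3 - 19.5*g^2 + 3.28*g + 2.97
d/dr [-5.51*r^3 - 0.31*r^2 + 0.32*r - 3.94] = -16.53*r^2 - 0.62*r + 0.32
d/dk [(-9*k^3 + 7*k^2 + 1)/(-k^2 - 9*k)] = (9*k^4 + 162*k^3 - 63*k^2 + 2*k + 9)/(k^2*(k^2 + 18*k + 81))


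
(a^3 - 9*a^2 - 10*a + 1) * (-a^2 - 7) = -a^5 + 9*a^4 + 3*a^3 + 62*a^2 + 70*a - 7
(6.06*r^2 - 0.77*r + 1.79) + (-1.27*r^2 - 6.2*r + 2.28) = 4.79*r^2 - 6.97*r + 4.07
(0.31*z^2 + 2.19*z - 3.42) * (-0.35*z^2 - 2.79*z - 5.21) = -0.1085*z^4 - 1.6314*z^3 - 6.5282*z^2 - 1.8681*z + 17.8182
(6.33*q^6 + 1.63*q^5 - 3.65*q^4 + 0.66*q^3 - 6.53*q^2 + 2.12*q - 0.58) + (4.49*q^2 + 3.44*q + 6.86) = 6.33*q^6 + 1.63*q^5 - 3.65*q^4 + 0.66*q^3 - 2.04*q^2 + 5.56*q + 6.28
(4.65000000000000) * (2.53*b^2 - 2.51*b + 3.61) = 11.7645*b^2 - 11.6715*b + 16.7865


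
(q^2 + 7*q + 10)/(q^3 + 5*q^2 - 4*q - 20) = 1/(q - 2)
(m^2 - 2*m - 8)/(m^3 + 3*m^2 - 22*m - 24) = (m + 2)/(m^2 + 7*m + 6)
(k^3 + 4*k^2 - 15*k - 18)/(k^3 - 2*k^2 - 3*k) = (k + 6)/k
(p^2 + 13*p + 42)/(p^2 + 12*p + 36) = (p + 7)/(p + 6)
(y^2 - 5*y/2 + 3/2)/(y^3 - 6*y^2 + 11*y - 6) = (y - 3/2)/(y^2 - 5*y + 6)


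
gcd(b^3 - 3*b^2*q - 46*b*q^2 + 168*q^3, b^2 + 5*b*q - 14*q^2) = b + 7*q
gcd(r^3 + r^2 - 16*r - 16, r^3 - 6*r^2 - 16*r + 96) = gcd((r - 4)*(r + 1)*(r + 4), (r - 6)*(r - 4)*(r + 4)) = r^2 - 16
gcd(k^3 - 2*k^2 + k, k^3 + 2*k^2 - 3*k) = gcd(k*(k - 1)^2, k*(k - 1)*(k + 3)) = k^2 - k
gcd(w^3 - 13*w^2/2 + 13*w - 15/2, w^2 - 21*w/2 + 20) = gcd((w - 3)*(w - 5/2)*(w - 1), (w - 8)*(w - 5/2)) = w - 5/2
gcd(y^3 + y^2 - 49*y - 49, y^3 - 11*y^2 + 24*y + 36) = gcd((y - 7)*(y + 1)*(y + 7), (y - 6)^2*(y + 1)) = y + 1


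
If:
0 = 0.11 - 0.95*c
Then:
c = 0.12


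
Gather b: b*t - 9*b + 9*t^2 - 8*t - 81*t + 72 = b*(t - 9) + 9*t^2 - 89*t + 72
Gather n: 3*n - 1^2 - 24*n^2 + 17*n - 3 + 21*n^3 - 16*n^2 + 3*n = 21*n^3 - 40*n^2 + 23*n - 4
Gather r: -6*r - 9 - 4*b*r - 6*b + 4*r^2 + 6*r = -4*b*r - 6*b + 4*r^2 - 9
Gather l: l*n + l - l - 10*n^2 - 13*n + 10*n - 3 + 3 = l*n - 10*n^2 - 3*n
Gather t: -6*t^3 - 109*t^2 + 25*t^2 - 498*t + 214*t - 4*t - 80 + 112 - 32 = -6*t^3 - 84*t^2 - 288*t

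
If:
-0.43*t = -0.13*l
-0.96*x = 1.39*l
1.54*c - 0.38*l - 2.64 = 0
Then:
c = 1.71428571428571 - 0.170419508549005*x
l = -0.690647482014389*x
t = -0.208800401539234*x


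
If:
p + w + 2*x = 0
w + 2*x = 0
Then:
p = 0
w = -2*x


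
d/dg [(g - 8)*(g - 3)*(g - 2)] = 3*g^2 - 26*g + 46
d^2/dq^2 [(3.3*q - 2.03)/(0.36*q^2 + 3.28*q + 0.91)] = ((0.72*q + 3.28)*(1.44*q + 6.56)*(3.3*q - 2.03) - (7.128*q + 20.1864)*(0.36*q^2 + 3.28*q + 0.91))/(0.36*q^2 + 3.28*q + 0.91)^3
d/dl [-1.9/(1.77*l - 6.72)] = 3.363/(1.77*l - 6.72)^2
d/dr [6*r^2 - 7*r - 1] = 12*r - 7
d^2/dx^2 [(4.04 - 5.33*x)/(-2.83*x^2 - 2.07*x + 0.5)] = ((0.800200000000004 - 90.5034*x)*(2.83*x^2 + 2.07*x - 0.5) + (5.33*x - 4.04)*(5.66*x + 2.07)*(11.32*x + 4.14))/(2.83*x^2 + 2.07*x - 0.5)^3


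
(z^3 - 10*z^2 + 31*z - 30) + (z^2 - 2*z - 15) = z^3 - 9*z^2 + 29*z - 45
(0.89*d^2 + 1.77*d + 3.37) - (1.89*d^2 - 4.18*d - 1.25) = -1.0*d^2 + 5.95*d + 4.62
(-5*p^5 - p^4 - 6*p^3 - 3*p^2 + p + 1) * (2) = -10*p^5 - 2*p^4 - 12*p^3 - 6*p^2 + 2*p + 2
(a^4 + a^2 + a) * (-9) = -9*a^4 - 9*a^2 - 9*a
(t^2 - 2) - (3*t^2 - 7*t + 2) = -2*t^2 + 7*t - 4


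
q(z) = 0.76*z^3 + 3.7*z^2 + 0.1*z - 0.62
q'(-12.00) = 239.62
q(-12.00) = -782.30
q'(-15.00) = 402.10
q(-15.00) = -1734.62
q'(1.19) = 12.13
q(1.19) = 6.02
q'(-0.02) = -0.05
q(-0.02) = -0.62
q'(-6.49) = 48.11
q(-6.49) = -53.18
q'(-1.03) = -5.10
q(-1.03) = 2.37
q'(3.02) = 43.24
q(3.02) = 54.36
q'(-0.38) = -2.38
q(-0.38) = -0.17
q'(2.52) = 33.23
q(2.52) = 35.29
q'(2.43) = 31.55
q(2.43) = 32.38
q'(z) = 2.28*z^2 + 7.4*z + 0.1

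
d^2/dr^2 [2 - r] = 0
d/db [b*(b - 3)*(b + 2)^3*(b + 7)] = 6*b^5 + 50*b^4 + 60*b^3 - 210*b^2 - 440*b - 168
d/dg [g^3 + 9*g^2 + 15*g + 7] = 3*g^2 + 18*g + 15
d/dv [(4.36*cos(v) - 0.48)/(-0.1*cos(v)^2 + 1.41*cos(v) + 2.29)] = (-0.436*cos(v)^2 + 0.096*cos(v) - 10.6612)*sin(v)/(0.01*cos(v)^4 - 0.282*cos(v)^3 + 1.5301*cos(v)^2 + 6.4578*cos(v) + 5.2441)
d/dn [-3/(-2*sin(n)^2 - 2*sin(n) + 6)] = -3*(2*sin(n) + 1)*cos(n)/(2*(sin(n)^2 + sin(n) - 3)^2)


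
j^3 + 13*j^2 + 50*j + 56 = (j + 2)*(j + 4)*(j + 7)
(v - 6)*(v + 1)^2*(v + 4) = v^4 - 27*v^2 - 50*v - 24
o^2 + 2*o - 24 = (o - 4)*(o + 6)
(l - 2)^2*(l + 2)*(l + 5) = l^4 + 3*l^3 - 14*l^2 - 12*l + 40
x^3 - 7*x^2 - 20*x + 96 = (x - 8)*(x - 3)*(x + 4)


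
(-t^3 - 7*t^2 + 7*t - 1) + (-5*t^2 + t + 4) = -t^3 - 12*t^2 + 8*t + 3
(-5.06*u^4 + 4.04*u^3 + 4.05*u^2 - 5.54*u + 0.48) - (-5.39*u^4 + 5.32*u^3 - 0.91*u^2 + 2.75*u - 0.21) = 0.33*u^4 - 1.28*u^3 + 4.96*u^2 - 8.29*u + 0.69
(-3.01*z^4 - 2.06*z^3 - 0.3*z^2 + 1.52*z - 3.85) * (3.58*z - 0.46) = -10.7758*z^5 - 5.9902*z^4 - 0.1264*z^3 + 5.5796*z^2 - 14.4822*z + 1.771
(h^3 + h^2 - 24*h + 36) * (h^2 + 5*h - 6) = h^5 + 6*h^4 - 25*h^3 - 90*h^2 + 324*h - 216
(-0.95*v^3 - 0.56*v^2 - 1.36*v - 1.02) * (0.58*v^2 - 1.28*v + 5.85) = -0.551*v^5 + 0.8912*v^4 - 5.6295*v^3 - 2.1268*v^2 - 6.6504*v - 5.967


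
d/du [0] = 0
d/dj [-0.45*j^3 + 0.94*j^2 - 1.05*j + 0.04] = -1.35*j^2 + 1.88*j - 1.05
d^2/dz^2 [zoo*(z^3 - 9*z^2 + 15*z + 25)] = zoo*(z - 3)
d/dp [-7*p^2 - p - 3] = -14*p - 1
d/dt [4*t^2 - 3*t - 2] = 8*t - 3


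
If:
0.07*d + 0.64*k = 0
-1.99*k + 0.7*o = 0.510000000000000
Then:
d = 2.34314429289304 - 3.21608040201005*o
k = 0.351758793969849*o - 0.256281407035176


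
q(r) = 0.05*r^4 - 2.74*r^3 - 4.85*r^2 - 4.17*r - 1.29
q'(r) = 0.2*r^3 - 8.22*r^2 - 9.7*r - 4.17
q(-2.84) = 37.45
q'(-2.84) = -47.50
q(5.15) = -490.49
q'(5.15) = -244.82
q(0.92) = -11.33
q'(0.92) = -19.90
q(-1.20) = 1.57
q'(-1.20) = -4.71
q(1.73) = -36.76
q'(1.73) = -44.52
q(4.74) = -396.58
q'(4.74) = -213.53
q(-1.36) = 2.47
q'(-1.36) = -6.68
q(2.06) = -53.51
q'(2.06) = -57.29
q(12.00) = -4447.65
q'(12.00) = -958.65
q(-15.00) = 10748.76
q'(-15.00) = -2383.17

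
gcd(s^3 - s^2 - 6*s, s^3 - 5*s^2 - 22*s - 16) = s + 2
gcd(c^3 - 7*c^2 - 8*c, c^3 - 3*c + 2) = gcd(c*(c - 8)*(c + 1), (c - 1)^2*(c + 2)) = 1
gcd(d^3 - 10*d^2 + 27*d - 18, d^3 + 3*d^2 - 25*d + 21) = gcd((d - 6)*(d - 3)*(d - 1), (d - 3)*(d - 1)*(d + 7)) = d^2 - 4*d + 3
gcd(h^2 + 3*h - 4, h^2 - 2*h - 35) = 1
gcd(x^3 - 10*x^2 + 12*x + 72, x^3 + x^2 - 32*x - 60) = x^2 - 4*x - 12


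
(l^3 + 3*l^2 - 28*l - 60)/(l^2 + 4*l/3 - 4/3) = 3*(l^2 + l - 30)/(3*l - 2)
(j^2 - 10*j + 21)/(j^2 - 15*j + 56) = (j - 3)/(j - 8)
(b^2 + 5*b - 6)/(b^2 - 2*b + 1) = (b + 6)/(b - 1)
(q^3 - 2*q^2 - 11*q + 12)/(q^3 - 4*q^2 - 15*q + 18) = (q - 4)/(q - 6)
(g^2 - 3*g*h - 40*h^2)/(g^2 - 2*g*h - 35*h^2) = (g - 8*h)/(g - 7*h)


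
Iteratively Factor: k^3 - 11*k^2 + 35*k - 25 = (k - 5)*(k^2 - 6*k + 5) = (k - 5)^2*(k - 1)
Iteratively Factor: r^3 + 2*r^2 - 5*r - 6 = (r + 1)*(r^2 + r - 6) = (r + 1)*(r + 3)*(r - 2)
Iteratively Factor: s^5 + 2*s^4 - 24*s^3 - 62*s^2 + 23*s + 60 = (s + 4)*(s^4 - 2*s^3 - 16*s^2 + 2*s + 15) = (s + 1)*(s + 4)*(s^3 - 3*s^2 - 13*s + 15) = (s + 1)*(s + 3)*(s + 4)*(s^2 - 6*s + 5) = (s - 5)*(s + 1)*(s + 3)*(s + 4)*(s - 1)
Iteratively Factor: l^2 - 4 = (l - 2)*(l + 2)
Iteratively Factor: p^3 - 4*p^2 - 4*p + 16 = (p + 2)*(p^2 - 6*p + 8) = (p - 4)*(p + 2)*(p - 2)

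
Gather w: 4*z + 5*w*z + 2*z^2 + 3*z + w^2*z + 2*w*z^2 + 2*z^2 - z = w^2*z + w*(2*z^2 + 5*z) + 4*z^2 + 6*z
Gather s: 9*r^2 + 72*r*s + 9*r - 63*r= 9*r^2 + 72*r*s - 54*r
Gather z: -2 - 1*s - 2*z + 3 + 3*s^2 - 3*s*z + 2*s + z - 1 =3*s^2 + s + z*(-3*s - 1)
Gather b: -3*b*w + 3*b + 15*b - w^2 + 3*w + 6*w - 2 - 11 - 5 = b*(18 - 3*w) - w^2 + 9*w - 18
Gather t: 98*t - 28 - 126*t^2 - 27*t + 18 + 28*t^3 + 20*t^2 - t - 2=28*t^3 - 106*t^2 + 70*t - 12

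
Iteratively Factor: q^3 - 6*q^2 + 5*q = (q)*(q^2 - 6*q + 5) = q*(q - 5)*(q - 1)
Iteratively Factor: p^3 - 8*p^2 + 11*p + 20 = (p - 4)*(p^2 - 4*p - 5) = (p - 5)*(p - 4)*(p + 1)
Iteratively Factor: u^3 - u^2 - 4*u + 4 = (u + 2)*(u^2 - 3*u + 2) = (u - 2)*(u + 2)*(u - 1)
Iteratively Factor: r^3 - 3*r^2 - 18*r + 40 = (r - 5)*(r^2 + 2*r - 8) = (r - 5)*(r + 4)*(r - 2)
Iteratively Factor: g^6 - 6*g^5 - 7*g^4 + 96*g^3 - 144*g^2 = (g - 3)*(g^5 - 3*g^4 - 16*g^3 + 48*g^2) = (g - 3)^2*(g^4 - 16*g^2) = (g - 3)^2*(g + 4)*(g^3 - 4*g^2) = g*(g - 3)^2*(g + 4)*(g^2 - 4*g) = g*(g - 4)*(g - 3)^2*(g + 4)*(g)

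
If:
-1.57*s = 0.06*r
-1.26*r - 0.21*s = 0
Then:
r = 0.00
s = 0.00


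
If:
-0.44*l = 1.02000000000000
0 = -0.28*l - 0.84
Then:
No Solution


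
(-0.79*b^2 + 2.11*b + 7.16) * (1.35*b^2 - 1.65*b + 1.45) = -1.0665*b^4 + 4.152*b^3 + 5.039*b^2 - 8.7545*b + 10.382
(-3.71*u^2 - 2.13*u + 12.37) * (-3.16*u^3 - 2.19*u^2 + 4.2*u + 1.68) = 11.7236*u^5 + 14.8557*u^4 - 50.0065*u^3 - 42.2691*u^2 + 48.3756*u + 20.7816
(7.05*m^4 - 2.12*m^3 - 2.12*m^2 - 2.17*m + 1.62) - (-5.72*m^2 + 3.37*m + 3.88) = 7.05*m^4 - 2.12*m^3 + 3.6*m^2 - 5.54*m - 2.26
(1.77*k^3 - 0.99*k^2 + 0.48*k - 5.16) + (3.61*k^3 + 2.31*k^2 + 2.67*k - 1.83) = 5.38*k^3 + 1.32*k^2 + 3.15*k - 6.99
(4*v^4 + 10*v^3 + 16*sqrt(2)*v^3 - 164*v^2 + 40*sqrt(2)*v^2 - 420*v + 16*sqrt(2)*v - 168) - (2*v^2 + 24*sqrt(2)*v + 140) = 4*v^4 + 10*v^3 + 16*sqrt(2)*v^3 - 166*v^2 + 40*sqrt(2)*v^2 - 420*v - 8*sqrt(2)*v - 308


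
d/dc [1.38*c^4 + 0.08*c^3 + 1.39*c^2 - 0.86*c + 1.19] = 5.52*c^3 + 0.24*c^2 + 2.78*c - 0.86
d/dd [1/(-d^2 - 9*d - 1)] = (2*d + 9)/(d^2 + 9*d + 1)^2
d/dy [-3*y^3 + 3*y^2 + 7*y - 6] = -9*y^2 + 6*y + 7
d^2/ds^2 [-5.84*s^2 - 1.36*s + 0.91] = -11.6800000000000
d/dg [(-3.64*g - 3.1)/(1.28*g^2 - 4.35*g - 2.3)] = (4.6592*g^2 + 7.936*g - 5.113)/(1.6384*g^4 - 11.136*g^3 + 13.0345*g^2 + 20.01*g + 5.29)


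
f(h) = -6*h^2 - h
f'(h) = -12*h - 1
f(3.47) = -75.72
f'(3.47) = -42.64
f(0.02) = -0.02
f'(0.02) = -1.24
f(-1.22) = -7.71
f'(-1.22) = 13.64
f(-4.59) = -121.82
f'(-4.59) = 54.08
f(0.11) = -0.18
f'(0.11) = -2.32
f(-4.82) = -134.57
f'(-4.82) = 56.84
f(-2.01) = -22.23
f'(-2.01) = 23.12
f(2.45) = -38.46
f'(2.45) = -30.40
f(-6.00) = -210.00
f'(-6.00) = 71.00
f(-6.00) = -210.00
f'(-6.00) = 71.00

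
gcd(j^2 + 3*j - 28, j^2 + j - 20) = j - 4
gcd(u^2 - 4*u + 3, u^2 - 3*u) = u - 3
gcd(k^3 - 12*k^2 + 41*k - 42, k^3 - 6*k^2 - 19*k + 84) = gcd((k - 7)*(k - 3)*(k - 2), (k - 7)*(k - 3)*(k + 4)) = k^2 - 10*k + 21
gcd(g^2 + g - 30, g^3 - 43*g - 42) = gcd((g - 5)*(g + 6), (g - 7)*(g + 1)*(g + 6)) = g + 6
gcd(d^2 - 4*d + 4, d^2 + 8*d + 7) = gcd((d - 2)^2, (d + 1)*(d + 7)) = 1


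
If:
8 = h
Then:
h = 8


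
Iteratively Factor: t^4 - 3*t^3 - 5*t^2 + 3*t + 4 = (t + 1)*(t^3 - 4*t^2 - t + 4) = (t - 1)*(t + 1)*(t^2 - 3*t - 4) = (t - 4)*(t - 1)*(t + 1)*(t + 1)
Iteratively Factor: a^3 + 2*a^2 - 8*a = (a + 4)*(a^2 - 2*a) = a*(a + 4)*(a - 2)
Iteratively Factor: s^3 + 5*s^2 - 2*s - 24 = (s + 4)*(s^2 + s - 6) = (s + 3)*(s + 4)*(s - 2)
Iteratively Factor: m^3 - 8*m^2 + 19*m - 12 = (m - 4)*(m^2 - 4*m + 3) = (m - 4)*(m - 1)*(m - 3)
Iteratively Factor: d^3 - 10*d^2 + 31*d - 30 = (d - 5)*(d^2 - 5*d + 6) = (d - 5)*(d - 2)*(d - 3)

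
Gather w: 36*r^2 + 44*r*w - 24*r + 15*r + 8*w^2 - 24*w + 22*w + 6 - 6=36*r^2 - 9*r + 8*w^2 + w*(44*r - 2)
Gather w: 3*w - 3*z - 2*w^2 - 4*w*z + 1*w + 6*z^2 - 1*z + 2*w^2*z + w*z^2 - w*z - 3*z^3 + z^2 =w^2*(2*z - 2) + w*(z^2 - 5*z + 4) - 3*z^3 + 7*z^2 - 4*z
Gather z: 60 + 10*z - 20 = 10*z + 40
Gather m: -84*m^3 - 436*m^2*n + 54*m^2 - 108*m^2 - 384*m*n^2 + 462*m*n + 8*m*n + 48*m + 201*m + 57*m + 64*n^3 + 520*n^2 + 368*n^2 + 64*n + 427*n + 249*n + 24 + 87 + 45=-84*m^3 + m^2*(-436*n - 54) + m*(-384*n^2 + 470*n + 306) + 64*n^3 + 888*n^2 + 740*n + 156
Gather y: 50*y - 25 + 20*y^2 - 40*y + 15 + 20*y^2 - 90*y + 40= 40*y^2 - 80*y + 30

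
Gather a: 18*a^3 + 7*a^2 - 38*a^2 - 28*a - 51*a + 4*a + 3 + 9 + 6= 18*a^3 - 31*a^2 - 75*a + 18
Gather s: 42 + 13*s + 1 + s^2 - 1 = s^2 + 13*s + 42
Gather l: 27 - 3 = 24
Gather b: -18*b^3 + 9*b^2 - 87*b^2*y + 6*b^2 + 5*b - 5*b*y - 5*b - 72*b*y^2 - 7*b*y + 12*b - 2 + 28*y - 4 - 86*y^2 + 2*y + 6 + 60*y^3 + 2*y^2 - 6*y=-18*b^3 + b^2*(15 - 87*y) + b*(-72*y^2 - 12*y + 12) + 60*y^3 - 84*y^2 + 24*y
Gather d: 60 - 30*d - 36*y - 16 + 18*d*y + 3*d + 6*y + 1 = d*(18*y - 27) - 30*y + 45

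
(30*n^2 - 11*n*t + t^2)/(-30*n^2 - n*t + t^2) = (-5*n + t)/(5*n + t)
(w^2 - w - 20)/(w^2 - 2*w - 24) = (w - 5)/(w - 6)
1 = 1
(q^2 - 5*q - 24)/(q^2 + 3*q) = (q - 8)/q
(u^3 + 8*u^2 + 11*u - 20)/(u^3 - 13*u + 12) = (u + 5)/(u - 3)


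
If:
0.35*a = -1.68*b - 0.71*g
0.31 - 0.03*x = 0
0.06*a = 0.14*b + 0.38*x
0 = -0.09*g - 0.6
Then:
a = 48.46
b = -7.28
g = -6.67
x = 10.33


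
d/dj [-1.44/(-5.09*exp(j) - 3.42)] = -7.3296*exp(j)/(5.09*exp(j) + 3.42)^2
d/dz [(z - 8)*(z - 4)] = 2*z - 12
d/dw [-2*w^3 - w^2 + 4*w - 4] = -6*w^2 - 2*w + 4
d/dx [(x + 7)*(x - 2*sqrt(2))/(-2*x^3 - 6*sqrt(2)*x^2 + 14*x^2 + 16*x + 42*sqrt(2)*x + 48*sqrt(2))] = (-(x + 7)*(x - 2*sqrt(2))*(-3*x^2 - 6*sqrt(2)*x + 14*x + 8 + 21*sqrt(2)) + (2*x - 2*sqrt(2) + 7)*(-x^3 - 3*sqrt(2)*x^2 + 7*x^2 + 8*x + 21*sqrt(2)*x + 24*sqrt(2)))/(2*(-x^3 - 3*sqrt(2)*x^2 + 7*x^2 + 8*x + 21*sqrt(2)*x + 24*sqrt(2))^2)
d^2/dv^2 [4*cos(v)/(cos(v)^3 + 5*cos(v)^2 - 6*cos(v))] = 4*(-4*sin(v)^4 + 51*sin(v)^2 - 45*cos(v)/4 - 15*cos(3*v)/4 + 15)/((cos(v) - 1)^3*(cos(v) + 6)^3)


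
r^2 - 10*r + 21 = (r - 7)*(r - 3)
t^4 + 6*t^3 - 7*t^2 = t^2*(t - 1)*(t + 7)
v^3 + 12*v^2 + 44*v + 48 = (v + 2)*(v + 4)*(v + 6)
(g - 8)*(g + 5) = g^2 - 3*g - 40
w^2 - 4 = (w - 2)*(w + 2)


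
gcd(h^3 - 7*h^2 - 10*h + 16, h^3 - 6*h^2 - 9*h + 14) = h^2 + h - 2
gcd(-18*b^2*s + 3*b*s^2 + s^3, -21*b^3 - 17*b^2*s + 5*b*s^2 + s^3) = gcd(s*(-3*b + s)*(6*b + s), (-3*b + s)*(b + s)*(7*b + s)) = -3*b + s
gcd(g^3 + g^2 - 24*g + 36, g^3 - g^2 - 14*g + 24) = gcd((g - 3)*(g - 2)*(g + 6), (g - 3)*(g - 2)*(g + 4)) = g^2 - 5*g + 6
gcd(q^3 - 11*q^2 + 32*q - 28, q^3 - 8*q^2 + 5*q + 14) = q^2 - 9*q + 14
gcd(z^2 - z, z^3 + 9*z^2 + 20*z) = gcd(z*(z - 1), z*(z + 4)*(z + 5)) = z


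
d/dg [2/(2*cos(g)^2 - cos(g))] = 2*(-sin(g)/cos(g)^2 + 4*tan(g))/(2*cos(g) - 1)^2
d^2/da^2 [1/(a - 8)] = 2/(a - 8)^3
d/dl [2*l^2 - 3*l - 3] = 4*l - 3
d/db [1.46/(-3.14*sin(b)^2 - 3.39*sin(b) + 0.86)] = (9.1688*sin(b) + 4.9494)*cos(b)/(3.14*sin(b)^2 + 3.39*sin(b) - 0.86)^2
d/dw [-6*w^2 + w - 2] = 1 - 12*w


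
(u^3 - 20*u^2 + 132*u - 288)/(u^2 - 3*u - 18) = (u^2 - 14*u + 48)/(u + 3)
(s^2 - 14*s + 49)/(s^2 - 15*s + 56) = (s - 7)/(s - 8)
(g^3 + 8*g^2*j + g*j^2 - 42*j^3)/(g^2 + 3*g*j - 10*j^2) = (g^2 + 10*g*j + 21*j^2)/(g + 5*j)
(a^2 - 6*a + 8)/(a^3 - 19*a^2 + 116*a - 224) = (a - 2)/(a^2 - 15*a + 56)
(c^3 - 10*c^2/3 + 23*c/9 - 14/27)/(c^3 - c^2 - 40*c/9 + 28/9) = (c - 1/3)/(c + 2)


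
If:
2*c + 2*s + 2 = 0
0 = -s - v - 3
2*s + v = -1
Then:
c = -3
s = 2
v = -5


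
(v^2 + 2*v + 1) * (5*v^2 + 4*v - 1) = 5*v^4 + 14*v^3 + 12*v^2 + 2*v - 1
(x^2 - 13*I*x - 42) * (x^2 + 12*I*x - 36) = x^4 - I*x^3 + 78*x^2 - 36*I*x + 1512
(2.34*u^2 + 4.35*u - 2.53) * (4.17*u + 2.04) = 9.7578*u^3 + 22.9131*u^2 - 1.6761*u - 5.1612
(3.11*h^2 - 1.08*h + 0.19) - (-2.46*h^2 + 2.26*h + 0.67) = 5.57*h^2 - 3.34*h - 0.48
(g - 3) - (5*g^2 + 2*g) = -5*g^2 - g - 3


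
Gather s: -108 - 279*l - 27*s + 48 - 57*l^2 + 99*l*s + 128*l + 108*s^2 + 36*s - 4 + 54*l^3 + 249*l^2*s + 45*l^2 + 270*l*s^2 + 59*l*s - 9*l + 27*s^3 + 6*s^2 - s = 54*l^3 - 12*l^2 - 160*l + 27*s^3 + s^2*(270*l + 114) + s*(249*l^2 + 158*l + 8) - 64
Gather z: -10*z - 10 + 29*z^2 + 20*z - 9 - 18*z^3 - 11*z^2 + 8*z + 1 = -18*z^3 + 18*z^2 + 18*z - 18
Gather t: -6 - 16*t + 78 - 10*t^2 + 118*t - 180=-10*t^2 + 102*t - 108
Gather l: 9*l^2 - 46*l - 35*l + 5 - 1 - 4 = 9*l^2 - 81*l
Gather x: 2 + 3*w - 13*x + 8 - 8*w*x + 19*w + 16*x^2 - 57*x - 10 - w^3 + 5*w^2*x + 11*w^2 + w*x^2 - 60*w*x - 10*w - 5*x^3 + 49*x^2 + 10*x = -w^3 + 11*w^2 + 12*w - 5*x^3 + x^2*(w + 65) + x*(5*w^2 - 68*w - 60)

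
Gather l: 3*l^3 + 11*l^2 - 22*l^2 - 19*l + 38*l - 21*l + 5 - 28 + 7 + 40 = 3*l^3 - 11*l^2 - 2*l + 24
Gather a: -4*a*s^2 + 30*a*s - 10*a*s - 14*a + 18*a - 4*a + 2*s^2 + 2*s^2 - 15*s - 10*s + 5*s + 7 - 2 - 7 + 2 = a*(-4*s^2 + 20*s) + 4*s^2 - 20*s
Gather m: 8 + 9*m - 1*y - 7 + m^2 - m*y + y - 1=m^2 + m*(9 - y)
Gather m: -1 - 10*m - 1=-10*m - 2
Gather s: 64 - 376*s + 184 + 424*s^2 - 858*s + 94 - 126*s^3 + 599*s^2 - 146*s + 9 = -126*s^3 + 1023*s^2 - 1380*s + 351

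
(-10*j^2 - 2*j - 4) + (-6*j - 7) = -10*j^2 - 8*j - 11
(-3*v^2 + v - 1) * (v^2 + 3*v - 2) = -3*v^4 - 8*v^3 + 8*v^2 - 5*v + 2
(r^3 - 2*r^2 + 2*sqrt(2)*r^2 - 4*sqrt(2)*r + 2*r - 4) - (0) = r^3 - 2*r^2 + 2*sqrt(2)*r^2 - 4*sqrt(2)*r + 2*r - 4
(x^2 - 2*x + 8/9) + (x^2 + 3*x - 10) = 2*x^2 + x - 82/9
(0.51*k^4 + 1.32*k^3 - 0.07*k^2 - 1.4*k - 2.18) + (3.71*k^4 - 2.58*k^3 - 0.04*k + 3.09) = 4.22*k^4 - 1.26*k^3 - 0.07*k^2 - 1.44*k + 0.91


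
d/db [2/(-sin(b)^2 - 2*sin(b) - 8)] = 4*(sin(b) + 1)*cos(b)/(sin(b)^2 + 2*sin(b) + 8)^2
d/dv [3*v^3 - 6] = 9*v^2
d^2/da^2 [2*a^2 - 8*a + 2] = 4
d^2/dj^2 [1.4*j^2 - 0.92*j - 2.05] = 2.80000000000000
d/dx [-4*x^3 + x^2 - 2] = 2*x*(1 - 6*x)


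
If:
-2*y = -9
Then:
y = 9/2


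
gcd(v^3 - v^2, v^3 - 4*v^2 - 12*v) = v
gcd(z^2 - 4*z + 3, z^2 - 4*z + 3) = z^2 - 4*z + 3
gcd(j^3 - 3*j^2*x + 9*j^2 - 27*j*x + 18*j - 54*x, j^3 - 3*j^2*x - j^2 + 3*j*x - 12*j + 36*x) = -j^2 + 3*j*x - 3*j + 9*x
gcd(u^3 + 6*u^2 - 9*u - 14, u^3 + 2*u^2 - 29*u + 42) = u^2 + 5*u - 14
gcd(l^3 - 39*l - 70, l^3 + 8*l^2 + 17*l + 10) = l^2 + 7*l + 10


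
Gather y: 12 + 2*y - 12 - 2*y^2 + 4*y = -2*y^2 + 6*y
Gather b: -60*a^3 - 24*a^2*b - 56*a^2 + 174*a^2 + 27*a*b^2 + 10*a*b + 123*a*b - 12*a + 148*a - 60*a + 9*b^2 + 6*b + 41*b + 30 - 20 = -60*a^3 + 118*a^2 + 76*a + b^2*(27*a + 9) + b*(-24*a^2 + 133*a + 47) + 10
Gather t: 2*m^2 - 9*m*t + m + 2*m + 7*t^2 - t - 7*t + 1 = 2*m^2 + 3*m + 7*t^2 + t*(-9*m - 8) + 1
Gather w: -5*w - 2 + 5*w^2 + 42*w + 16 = 5*w^2 + 37*w + 14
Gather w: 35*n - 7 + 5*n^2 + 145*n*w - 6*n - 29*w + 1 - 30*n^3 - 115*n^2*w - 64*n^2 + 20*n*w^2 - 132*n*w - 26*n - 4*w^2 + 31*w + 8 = -30*n^3 - 59*n^2 + 3*n + w^2*(20*n - 4) + w*(-115*n^2 + 13*n + 2) + 2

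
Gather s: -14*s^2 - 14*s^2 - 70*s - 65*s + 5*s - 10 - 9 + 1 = -28*s^2 - 130*s - 18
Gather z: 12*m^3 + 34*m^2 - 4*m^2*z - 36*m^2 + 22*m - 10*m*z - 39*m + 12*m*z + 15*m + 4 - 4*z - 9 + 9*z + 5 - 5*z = 12*m^3 - 2*m^2 - 2*m + z*(-4*m^2 + 2*m)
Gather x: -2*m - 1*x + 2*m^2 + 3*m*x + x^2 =2*m^2 - 2*m + x^2 + x*(3*m - 1)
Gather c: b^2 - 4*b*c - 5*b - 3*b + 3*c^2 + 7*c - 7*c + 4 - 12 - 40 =b^2 - 4*b*c - 8*b + 3*c^2 - 48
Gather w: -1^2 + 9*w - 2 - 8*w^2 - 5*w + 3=-8*w^2 + 4*w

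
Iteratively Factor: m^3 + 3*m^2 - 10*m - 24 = (m + 4)*(m^2 - m - 6) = (m - 3)*(m + 4)*(m + 2)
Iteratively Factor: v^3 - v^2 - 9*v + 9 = (v - 3)*(v^2 + 2*v - 3) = (v - 3)*(v + 3)*(v - 1)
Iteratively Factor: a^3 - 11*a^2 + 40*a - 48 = (a - 4)*(a^2 - 7*a + 12) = (a - 4)*(a - 3)*(a - 4)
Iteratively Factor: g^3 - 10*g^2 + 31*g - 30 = (g - 2)*(g^2 - 8*g + 15) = (g - 3)*(g - 2)*(g - 5)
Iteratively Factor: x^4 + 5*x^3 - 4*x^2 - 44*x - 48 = (x + 2)*(x^3 + 3*x^2 - 10*x - 24) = (x - 3)*(x + 2)*(x^2 + 6*x + 8) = (x - 3)*(x + 2)^2*(x + 4)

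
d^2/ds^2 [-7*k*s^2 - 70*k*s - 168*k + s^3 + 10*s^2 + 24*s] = -14*k + 6*s + 20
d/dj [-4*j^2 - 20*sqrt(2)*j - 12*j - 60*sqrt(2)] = -8*j - 20*sqrt(2) - 12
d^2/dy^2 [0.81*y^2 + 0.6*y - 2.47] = 1.62000000000000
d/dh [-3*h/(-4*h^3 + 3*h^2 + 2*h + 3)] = 3*(-8*h^3 + 3*h^2 - 3)/(16*h^6 - 24*h^5 - 7*h^4 - 12*h^3 + 22*h^2 + 12*h + 9)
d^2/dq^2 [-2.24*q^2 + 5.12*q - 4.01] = -4.48000000000000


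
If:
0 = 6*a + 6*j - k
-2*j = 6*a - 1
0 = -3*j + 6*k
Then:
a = 11/42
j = -2/7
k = -1/7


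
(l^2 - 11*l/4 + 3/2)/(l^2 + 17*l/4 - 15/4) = (l - 2)/(l + 5)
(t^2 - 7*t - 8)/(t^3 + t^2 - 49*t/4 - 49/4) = 4*(t - 8)/(4*t^2 - 49)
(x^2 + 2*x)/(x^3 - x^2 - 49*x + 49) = x*(x + 2)/(x^3 - x^2 - 49*x + 49)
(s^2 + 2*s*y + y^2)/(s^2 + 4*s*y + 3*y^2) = (s + y)/(s + 3*y)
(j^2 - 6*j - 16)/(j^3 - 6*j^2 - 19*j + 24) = (j + 2)/(j^2 + 2*j - 3)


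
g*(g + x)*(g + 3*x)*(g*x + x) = g^4*x + 4*g^3*x^2 + g^3*x + 3*g^2*x^3 + 4*g^2*x^2 + 3*g*x^3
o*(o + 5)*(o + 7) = o^3 + 12*o^2 + 35*o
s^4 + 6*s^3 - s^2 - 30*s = s*(s - 2)*(s + 3)*(s + 5)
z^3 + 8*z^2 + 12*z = z*(z + 2)*(z + 6)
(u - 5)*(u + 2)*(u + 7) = u^3 + 4*u^2 - 31*u - 70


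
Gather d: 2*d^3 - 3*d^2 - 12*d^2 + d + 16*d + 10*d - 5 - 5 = 2*d^3 - 15*d^2 + 27*d - 10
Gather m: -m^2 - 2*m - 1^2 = -m^2 - 2*m - 1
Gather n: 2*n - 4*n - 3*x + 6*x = -2*n + 3*x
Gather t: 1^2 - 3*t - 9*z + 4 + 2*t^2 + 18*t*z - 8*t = 2*t^2 + t*(18*z - 11) - 9*z + 5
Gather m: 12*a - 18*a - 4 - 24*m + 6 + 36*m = -6*a + 12*m + 2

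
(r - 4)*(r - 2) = r^2 - 6*r + 8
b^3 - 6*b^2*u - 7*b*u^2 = b*(b - 7*u)*(b + u)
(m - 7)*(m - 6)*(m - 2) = m^3 - 15*m^2 + 68*m - 84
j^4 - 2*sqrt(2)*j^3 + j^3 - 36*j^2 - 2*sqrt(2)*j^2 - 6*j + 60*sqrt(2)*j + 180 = (j - 5)*(j + 6)*(j - 3*sqrt(2))*(j + sqrt(2))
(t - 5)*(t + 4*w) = t^2 + 4*t*w - 5*t - 20*w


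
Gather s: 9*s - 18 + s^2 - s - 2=s^2 + 8*s - 20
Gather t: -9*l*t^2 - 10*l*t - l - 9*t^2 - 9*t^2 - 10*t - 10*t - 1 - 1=-l + t^2*(-9*l - 18) + t*(-10*l - 20) - 2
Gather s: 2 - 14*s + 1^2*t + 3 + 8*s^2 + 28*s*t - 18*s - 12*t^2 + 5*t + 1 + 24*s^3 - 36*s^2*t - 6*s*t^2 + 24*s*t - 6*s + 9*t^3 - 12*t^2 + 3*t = 24*s^3 + s^2*(8 - 36*t) + s*(-6*t^2 + 52*t - 38) + 9*t^3 - 24*t^2 + 9*t + 6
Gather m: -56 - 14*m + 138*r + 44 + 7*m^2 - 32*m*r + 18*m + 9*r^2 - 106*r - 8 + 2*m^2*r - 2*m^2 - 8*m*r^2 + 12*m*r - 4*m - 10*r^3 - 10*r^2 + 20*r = m^2*(2*r + 5) + m*(-8*r^2 - 20*r) - 10*r^3 - r^2 + 52*r - 20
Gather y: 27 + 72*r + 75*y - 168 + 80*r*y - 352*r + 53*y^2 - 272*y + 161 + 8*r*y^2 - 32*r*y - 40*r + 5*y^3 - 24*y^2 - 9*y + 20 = -320*r + 5*y^3 + y^2*(8*r + 29) + y*(48*r - 206) + 40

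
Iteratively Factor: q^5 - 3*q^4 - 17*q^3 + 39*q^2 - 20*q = (q - 1)*(q^4 - 2*q^3 - 19*q^2 + 20*q) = q*(q - 1)*(q^3 - 2*q^2 - 19*q + 20) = q*(q - 1)^2*(q^2 - q - 20) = q*(q - 1)^2*(q + 4)*(q - 5)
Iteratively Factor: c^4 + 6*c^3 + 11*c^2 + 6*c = (c + 2)*(c^3 + 4*c^2 + 3*c) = (c + 1)*(c + 2)*(c^2 + 3*c) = c*(c + 1)*(c + 2)*(c + 3)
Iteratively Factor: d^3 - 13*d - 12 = (d - 4)*(d^2 + 4*d + 3) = (d - 4)*(d + 1)*(d + 3)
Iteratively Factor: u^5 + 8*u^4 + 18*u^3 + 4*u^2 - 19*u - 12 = (u + 1)*(u^4 + 7*u^3 + 11*u^2 - 7*u - 12) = (u + 1)*(u + 4)*(u^3 + 3*u^2 - u - 3) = (u + 1)*(u + 3)*(u + 4)*(u^2 - 1) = (u + 1)^2*(u + 3)*(u + 4)*(u - 1)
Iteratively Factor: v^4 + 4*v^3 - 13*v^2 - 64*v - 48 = (v + 4)*(v^3 - 13*v - 12) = (v + 3)*(v + 4)*(v^2 - 3*v - 4) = (v + 1)*(v + 3)*(v + 4)*(v - 4)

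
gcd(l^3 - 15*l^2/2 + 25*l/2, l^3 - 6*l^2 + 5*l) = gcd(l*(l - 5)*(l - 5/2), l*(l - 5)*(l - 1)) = l^2 - 5*l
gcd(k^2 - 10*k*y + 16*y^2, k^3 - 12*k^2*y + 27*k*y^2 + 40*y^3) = -k + 8*y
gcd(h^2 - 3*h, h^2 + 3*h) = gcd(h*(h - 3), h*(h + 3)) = h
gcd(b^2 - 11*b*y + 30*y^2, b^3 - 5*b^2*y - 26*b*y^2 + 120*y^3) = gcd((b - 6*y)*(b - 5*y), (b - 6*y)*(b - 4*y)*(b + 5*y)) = -b + 6*y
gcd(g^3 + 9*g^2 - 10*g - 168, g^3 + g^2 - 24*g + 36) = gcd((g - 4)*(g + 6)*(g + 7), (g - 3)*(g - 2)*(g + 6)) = g + 6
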